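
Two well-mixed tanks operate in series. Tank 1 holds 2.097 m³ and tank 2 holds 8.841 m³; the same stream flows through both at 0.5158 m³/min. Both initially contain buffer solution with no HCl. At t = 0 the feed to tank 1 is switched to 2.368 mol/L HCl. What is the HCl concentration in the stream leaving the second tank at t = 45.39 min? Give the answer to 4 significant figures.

Species balance on tank i: dCᵢ/dt = (Cᵢ₋₁ − Cᵢ)/τᵢ with τᵢ = Vᵢ/Q.
τ₁ = 2.097/0.5158 = 4.06553 min; τ₂ = 8.841/0.5158 = 17.1404 min.
Tank 1: C₁ = C_in(1 − e^(−t/τ₁)). Tank 2 (τ₁ ≠ τ₂): C₂ = C_in[1 − (τ₁ e^(−t/τ₁) − τ₂ e^(−t/τ₂))/(τ₁ − τ₂)].
At t = 45.39: e^(−t/τ₁) = 1.41670e-05, e^(−t/τ₂) = 0.0707831.
C₂ = 2.368·[1 − (4.06553·1.41670e-05 − 17.1404·0.0707831)/(-13.0748)] = 2.368·0.907212 = 2.14828 mol/L.

2.148 mol/L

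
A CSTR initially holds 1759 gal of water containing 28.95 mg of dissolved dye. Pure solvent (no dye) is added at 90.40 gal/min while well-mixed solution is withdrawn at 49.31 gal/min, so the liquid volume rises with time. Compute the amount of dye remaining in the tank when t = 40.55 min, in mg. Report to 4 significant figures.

Let m(t) be the amount of dye. Volume: V(t) = V₀ + (Q_in − Q_out) t = 1759 + 41.0900 t; V(40.55) = 3425.20 gal.
No dye enters, so dm/dt = −Q_out · (m/V).
Separate: dm/m = −Q_out dt/V(t) ⇒ ln(m/m₀) = −(Q_out/(Q_in−Q_out)) ln(V/V₀).
m = m₀ (V₀/V)^(Q_out/(Q_in−Q_out)) = 28.95 × (1759/3425.20)^(1.20005) = 13.0116 mg.

13.01 mg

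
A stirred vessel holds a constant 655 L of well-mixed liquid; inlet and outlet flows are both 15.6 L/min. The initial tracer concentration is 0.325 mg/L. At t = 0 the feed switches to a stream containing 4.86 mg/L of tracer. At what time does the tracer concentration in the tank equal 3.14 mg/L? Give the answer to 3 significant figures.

Species balance: V dC/dt = Q(C_in − C) ⇒ τ = V/Q = 41.987 min.
C(t) = C_in + (C₀ − C_in) e^(−t/τ). Set C = 3.14 and solve for t:
e^(−t/τ) = (C − C_in)/(C₀ − C_in) = (3.14 − 4.86)/(0.325 − 4.86) = 0.37927
t = −τ ln(…) = 41.987 × 0.96950 = 40.707 min.

40.7 min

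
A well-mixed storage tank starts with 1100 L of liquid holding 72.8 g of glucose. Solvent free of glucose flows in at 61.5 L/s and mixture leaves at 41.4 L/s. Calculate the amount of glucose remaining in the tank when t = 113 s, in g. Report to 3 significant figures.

Total volume: dV/dt = Q_in − Q_out = 20.100 L/s, so V(t) = 1100 + 20.100 t and V(113) = 3371.3 L.
No glucose enters, so dm/dt = −Q_out · (m/V).
Separate: dm/m = −Q_out dt/V(t) ⇒ ln(m/m₀) = −(Q_out/(Q_in−Q_out)) ln(V/V₀).
m = m₀ (V₀/V)^(Q_out/(Q_in−Q_out)) = 72.8 × (1100/3371.3)^(2.0597) = 7.2491 g.

7.25 g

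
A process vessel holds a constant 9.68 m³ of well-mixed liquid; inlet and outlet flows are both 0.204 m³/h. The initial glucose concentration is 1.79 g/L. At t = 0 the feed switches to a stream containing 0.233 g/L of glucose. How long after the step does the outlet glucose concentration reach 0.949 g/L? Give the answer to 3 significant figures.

Species balance: V dC/dt = Q(C_in − C) ⇒ τ = V/Q = 47.451 h.
C(t) = C_in + (C₀ − C_in) e^(−t/τ). Set C = 0.949 and solve for t:
e^(−t/τ) = (C − C_in)/(C₀ − C_in) = (0.949 − 0.233)/(1.79 − 0.233) = 0.45986
t = −τ ln(…) = 47.451 × 0.77684 = 36.862 h.

36.9 h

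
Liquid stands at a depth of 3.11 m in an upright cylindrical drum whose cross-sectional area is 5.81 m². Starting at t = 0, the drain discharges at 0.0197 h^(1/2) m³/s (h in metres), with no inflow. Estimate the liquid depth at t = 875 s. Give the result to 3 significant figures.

A dh/dt = −Q_out = −0.0197 √h.
∫ h^(−1/2) dh = −(0.0197/A) ∫ dt, giving 2√h = 2√h₀ − (0.0197/A) t.
√h = √3.11 − 0.0197·875/(2·5.81) = 1.7635 − 1.4834 = 0.28009.
h = 0.28009² = 0.078448 m.

0.0784 m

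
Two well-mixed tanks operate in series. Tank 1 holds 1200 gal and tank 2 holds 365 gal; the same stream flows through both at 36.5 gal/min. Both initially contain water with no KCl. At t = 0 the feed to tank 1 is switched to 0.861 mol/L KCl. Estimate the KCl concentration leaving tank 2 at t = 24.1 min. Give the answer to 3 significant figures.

0.300 mol/L

Time constants: τᵢ = Vᵢ/Q for each well-mixed tank.
τ₁ = 1200/36.5 = 32.877 min; τ₂ = 365/36.5 = 10.000 min.
Tank 1: C₁ = C_in(1 − e^(−t/τ₁)). Tank 2 (τ₁ ≠ τ₂): C₂ = C_in[1 − (τ₁ e^(−t/τ₁) − τ₂ e^(−t/τ₂))/(τ₁ − τ₂)].
At t = 24.1: e^(−t/τ₁) = 0.48045, e^(−t/τ₂) = 0.089815.
C₂ = 0.861·[1 − (32.877·0.48045 − 10.000·0.089815)/(22.877)] = 0.861·0.34880 = 0.30032 mol/L.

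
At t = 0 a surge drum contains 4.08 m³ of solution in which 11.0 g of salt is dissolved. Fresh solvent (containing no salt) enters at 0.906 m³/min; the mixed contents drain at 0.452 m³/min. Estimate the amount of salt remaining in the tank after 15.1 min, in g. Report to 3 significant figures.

Let m(t) be the amount of salt. Volume: V(t) = V₀ + (Q_in − Q_out) t = 4.08 + 0.45400 t; V(15.1) = 10.935 m³.
Solute balance: dm/dt = 0 − Q_out C = −Q_out m/V(t).
Separate: dm/m = −Q_out dt/V(t) ⇒ ln(m/m₀) = −(Q_out/(Q_in−Q_out)) ln(V/V₀).
m = m₀ (V₀/V)^(Q_out/(Q_in−Q_out)) = 11.0 × (4.08/10.935)^(0.99559) = 4.1220 g.

4.12 g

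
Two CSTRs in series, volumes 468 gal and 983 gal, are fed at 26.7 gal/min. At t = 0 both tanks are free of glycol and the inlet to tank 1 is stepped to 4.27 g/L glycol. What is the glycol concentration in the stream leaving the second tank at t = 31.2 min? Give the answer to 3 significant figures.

1.43 g/L

Time constants: τᵢ = Vᵢ/Q for each well-mixed tank.
τ₁ = 468/26.7 = 17.528 min; τ₂ = 983/26.7 = 36.816 min.
Solving the cascade with C₁(0)=C₂(0)=0 gives C₂(t) = C_in[1 − (τ₁ e^(−t/τ₁) − τ₂ e^(−t/τ₂))/(τ₁ − τ₂)].
At t = 31.2: e^(−t/τ₁) = 0.16864, e^(−t/τ₂) = 0.42851.
C₂ = 4.27·[1 − (17.528·0.16864 − 36.816·0.42851)/(-19.288)] = 4.27·0.33534 = 1.4319 g/L.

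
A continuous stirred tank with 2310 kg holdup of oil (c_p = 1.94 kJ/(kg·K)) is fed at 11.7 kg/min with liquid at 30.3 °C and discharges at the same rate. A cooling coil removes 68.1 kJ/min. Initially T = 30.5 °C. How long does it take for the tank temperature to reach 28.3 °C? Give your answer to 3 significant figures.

230 min

First-law balance (no shaft work): M c_p dT/dt = ṁ c_p (T_in − T) − 68.1.
τ = M/ṁ = 197.44 min; T_ss = T_in − Q̇/(ṁ c_p) = 27.300 °C.
T(t) = T_ss + (T₀ − T_ss) e^(−t/τ). Set T = 28.3:
e^(−t/τ) = (28.3 − 27.300)/(30.5 − 27.300) = 0.31256
t = −197.44 · ln(0.31256) = 229.61 min.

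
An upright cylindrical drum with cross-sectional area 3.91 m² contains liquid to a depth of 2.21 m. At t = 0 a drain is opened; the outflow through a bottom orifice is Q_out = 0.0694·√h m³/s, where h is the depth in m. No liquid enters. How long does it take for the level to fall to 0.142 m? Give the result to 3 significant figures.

A dh/dt = −Q_out = −0.0694 √h.
Separate and integrate: 2(√h − √h₀) = −(0.0694/A) t.
t = 2A(√h₀ − √h)/0.0694 = 2·3.91·(√2.21 − √0.142)/0.0694
  = 7.8200 × (1.4866 − 0.37683) / 0.0694 = 125.05 s.

125 s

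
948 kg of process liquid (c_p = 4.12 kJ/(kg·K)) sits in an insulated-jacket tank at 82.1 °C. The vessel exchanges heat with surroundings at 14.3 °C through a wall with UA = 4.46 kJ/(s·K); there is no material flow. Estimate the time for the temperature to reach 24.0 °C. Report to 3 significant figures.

1700 s

Lumped-capacitance energy balance: M c_p dT/dt = UA(T_amb − T).
τ = M c_p/UA = 875.73 s; T_ss = T_amb = 14.300 °C.
T(t) = T_ss + (T₀ − T_ss)e^(−t/τ); set T = 24.0:
t = −τ ln[(T − T_ss)/(T₀ − T_ss)] = −875.73 · ln(0.14307) = 1702.8 s.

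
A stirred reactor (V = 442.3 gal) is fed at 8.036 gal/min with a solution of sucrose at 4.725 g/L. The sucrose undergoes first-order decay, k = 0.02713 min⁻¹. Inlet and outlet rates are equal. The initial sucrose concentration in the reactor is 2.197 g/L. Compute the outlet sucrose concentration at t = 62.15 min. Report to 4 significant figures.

V dC/dt = Q(C_in − C) − k V C.
dC/dt = (Q/V) C_in − (Q/V + k) C; effective rate a = Q/V + k = 0.0181687 + 0.02713 = 0.0452987 min⁻¹.
C_ss = Q C_in/(Q + kV) = 1.89513 g/L; C(t) = C_ss + (C₀ − C_ss) e^(−a t).
C(62.15) = 1.89513 + (0.301868)·e^(−0.0452987·62.15) = 1.89513 + (0.301868)·0.0598860 = 1.91321 g/L.

1.913 g/L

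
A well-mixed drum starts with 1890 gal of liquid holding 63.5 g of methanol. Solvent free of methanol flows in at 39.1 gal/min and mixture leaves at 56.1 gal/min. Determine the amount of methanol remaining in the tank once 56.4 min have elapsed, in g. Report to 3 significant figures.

6.14 g

Total volume: dV/dt = Q_in − Q_out = -17.000 gal/min, so V(t) = 1890 − 17.000 t and V(56.4) = 931.20 gal.
Species balance (pure solvent in): dm/dt = −Q_out · m/V(t).
dm/m = −Q_out dt/(V₀ − 17.000 t); integrating gives ln(m/m₀) = −(Q_out/(Q_in−Q_out)) ln(V/V₀).
m = m₀ (V₀/V)^(Q_out/(Q_in−Q_out)) = 63.5 × (1890/931.20)^(-3.3000) = 6.1417 g.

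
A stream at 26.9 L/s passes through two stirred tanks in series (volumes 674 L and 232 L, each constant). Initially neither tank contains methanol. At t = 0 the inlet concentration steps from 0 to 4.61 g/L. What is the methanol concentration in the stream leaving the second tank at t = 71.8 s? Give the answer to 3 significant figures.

Time constants: τᵢ = Vᵢ/Q for each well-mixed tank.
τ₁ = 674/26.9 = 25.056 s; τ₂ = 232/26.9 = 8.6245 s.
Tank 1: C₁ = C_in(1 − e^(−t/τ₁)). Tank 2 (τ₁ ≠ τ₂): C₂ = C_in[1 − (τ₁ e^(−t/τ₁) − τ₂ e^(−t/τ₂))/(τ₁ − τ₂)].
At t = 71.8: e^(−t/τ₁) = 0.056948, e^(−t/τ₂) = 0.00024236.
C₂ = 4.61·[1 − (25.056·0.056948 − 8.6245·0.00024236)/(16.431)] = 4.61·0.91329 = 4.2103 g/L.

4.21 g/L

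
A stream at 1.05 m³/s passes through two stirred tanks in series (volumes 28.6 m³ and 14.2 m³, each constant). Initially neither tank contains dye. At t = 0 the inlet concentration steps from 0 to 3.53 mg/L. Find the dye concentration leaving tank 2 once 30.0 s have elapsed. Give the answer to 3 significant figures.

Each tank obeys Vᵢ dCᵢ/dt = Q(Cᵢ₋₁ − Cᵢ), so τᵢ = Vᵢ/Q.
τ₁ = 28.6/1.05 = 27.238 s; τ₂ = 14.2/1.05 = 13.524 s.
Tank 1: C₁ = C_in(1 − e^(−t/τ₁)). Tank 2 (τ₁ ≠ τ₂): C₂ = C_in[1 − (τ₁ e^(−t/τ₁) − τ₂ e^(−t/τ₂))/(τ₁ − τ₂)].
At t = 30.0: e^(−t/τ₁) = 0.33241, e^(−t/τ₂) = 0.10879.
C₂ = 3.53·[1 − (27.238·0.33241 − 13.524·0.10879)/(13.714)] = 3.53·0.44709 = 1.5782 mg/L.

1.58 mg/L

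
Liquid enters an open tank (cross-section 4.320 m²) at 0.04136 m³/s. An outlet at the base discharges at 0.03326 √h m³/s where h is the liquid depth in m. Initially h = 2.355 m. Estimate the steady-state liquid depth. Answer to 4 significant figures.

Accumulation of liquid (constant cross-section A): A dh/dt = Q_in − 0.03326 √h. At steady state dh/dt = 0:
Q_in = 0.03326 √h_ss ⇒ √h_ss = 0.04136/0.03326 = 1.24354.
h_ss = 1.24354² = 1.54638 m. (Since h₀ = 2.355 m > h_ss, the level will fall toward this value.)

1.546 m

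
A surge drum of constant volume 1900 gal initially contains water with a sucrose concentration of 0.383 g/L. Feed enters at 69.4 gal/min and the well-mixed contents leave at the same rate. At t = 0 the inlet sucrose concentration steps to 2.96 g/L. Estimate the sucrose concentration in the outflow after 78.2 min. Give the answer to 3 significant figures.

Accumulation = in − out for the solute gives V dC/dt = Q(C_in − C).
So dC/dt = (C_in − C)/τ with τ = V/Q = 1900/69.4 = 27.378 min.
Integrating: C(t) = C_in + (C₀ − C_in) e^(−t/τ).
C(78.2) = 2.96 + (0.383 − 2.96)·e^(−78.2/27.378) = 2.96 + (-2.5770)·0.057478 = 2.8119 g/L.

2.81 g/L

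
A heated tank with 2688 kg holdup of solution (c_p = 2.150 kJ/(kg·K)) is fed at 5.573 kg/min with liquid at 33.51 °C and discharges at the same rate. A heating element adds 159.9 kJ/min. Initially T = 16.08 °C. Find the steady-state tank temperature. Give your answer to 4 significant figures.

Unsteady energy balance on the tank contents: M c_p dT/dt = ṁ c_p (T_in − T) + 159.9.
At steady state dT/dt = 0 ⇒ T_ss = T_in + Q̇/(ṁ c_p) = 33.51 + 159.9/(5.573·2.150) = 46.8551 °C.

46.86 °C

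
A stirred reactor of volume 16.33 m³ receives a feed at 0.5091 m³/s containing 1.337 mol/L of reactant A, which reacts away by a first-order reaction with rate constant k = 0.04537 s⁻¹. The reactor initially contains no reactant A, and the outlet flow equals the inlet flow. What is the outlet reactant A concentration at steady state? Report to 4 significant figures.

0.5445 mol/L

Species balance: V dC/dt = Q C_in − Q C − k V C.
At steady state: 0 = Q C_in − (Q + kV) C_ss, so C_ss = Q C_in/(Q + kV).
C_ss = 0.5091·1.337/(0.5091 + 0.04537·16.33) = 0.680667/1.24999 = 0.544537 mol/L.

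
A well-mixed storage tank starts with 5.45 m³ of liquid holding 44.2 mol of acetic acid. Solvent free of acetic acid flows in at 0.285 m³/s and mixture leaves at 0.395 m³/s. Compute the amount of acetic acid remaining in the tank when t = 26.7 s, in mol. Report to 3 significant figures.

Total volume: dV/dt = Q_in − Q_out = -0.11000 m³/s, so V(t) = 5.45 − 0.11000 t and V(26.7) = 2.5130 m³.
Solute balance: dm/dt = 0 − Q_out C = −Q_out m/V(t).
dm/m = −Q_out dt/(V₀ − 0.11000 t); integrating gives ln(m/m₀) = −(Q_out/(Q_in−Q_out)) ln(V/V₀).
m = m₀ (V₀/V)^(Q_out/(Q_in−Q_out)) = 44.2 × (5.45/2.5130)^(-3.5909) = 2.7425 mol.

2.74 mol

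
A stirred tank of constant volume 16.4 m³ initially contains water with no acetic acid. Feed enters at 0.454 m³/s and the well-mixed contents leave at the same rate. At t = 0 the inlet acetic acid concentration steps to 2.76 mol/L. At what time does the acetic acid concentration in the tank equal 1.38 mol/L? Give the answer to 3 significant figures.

Species balance: V dC/dt = Q(C_in − C) ⇒ τ = V/Q = 36.123 s.
C(t) = C_in + (C₀ − C_in) e^(−t/τ). Set C = 1.38 and solve for t:
e^(−t/τ) = (C − C_in)/(C₀ − C_in) = (1.38 − 2.76)/(0 − 2.76) = 0.50000
t = −τ ln(…) = 36.123 × 0.69315 = 25.039 s.

25.0 s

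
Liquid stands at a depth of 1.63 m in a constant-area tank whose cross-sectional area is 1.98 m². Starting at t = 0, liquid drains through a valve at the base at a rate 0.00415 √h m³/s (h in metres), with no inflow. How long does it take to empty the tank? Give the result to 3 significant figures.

A dh/dt = −Q_out = −0.00415 √h.
Separate and integrate: 2(√h − √h₀) = −(0.00415/A) t.
Set h = 0: 2√h₀ = (0.00415/A) t_empty ⇒ t_empty = 2A√h₀/0.00415.
t_empty = 2·1.98·√1.63/0.00415 = 3.9600·1.2767/0.00415 = 1218.3 s.

1220 s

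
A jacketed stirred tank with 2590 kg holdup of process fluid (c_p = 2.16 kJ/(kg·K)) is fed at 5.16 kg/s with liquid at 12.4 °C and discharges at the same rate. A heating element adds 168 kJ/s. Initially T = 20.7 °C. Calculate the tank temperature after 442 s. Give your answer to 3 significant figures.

M c_p dT/dt = ṁ c_p (T_in − T) + Q̇.
Rearrange: dT/dt = (T_ss − T)/τ with τ = M/ṁ = 501.94 s and T_ss = T_in + Q̇/(ṁ c_p) = 27.473 °C.
This is linear first-order; T(t) = T_ss + (T₀ − T_ss) e^(−t/τ).
T(442) = 27.473 + (-6.7732)·e^(−442/501.94) = 27.473 + (-6.7732)·0.41454 = 24.665 °C.

24.7 °C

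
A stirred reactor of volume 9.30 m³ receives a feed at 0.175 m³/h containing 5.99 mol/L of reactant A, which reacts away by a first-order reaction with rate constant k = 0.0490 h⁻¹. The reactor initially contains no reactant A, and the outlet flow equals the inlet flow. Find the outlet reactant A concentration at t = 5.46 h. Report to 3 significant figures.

Accumulation = in − out − consumed: V dC/dt = Q C_in − Q C − k V C.
dC/dt = (Q/V) C_in − (Q/V + k) C; effective rate a = Q/V + k = 0.018817 + 0.0490 = 0.067817 h⁻¹.
C_ss = Q C_in/(Q + kV) = 1.6620 mol/L; C(t) = C_ss + (C₀ − C_ss) e^(−a t).
C(5.46) = 1.6620 + (-1.6620)·e^(−0.067817·5.46) = 1.6620 + (-1.6620)·0.69054 = 0.51434 mol/L.

0.514 mol/L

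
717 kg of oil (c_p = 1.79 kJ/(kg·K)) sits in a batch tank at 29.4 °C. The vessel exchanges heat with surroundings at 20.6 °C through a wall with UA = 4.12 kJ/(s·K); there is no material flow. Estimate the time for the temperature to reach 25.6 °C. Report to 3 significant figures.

176 s

Lumped-capacitance energy balance: M c_p dT/dt = UA(T_amb − T).
τ = M c_p/UA = 311.51 s; T_ss = T_amb = 20.600 °C.
T(t) = T_ss + (T₀ − T_ss)e^(−t/τ); set T = 25.6:
t = −τ ln[(T − T_ss)/(T₀ − T_ss)] = −311.51 · ln(0.56818) = 176.10 s.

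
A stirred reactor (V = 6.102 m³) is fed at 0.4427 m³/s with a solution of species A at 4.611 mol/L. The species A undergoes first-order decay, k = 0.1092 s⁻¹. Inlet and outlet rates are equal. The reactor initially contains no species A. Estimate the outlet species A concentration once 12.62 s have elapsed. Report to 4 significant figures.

1.655 mol/L

V dC/dt = Q(C_in − C) − k V C.
This is linear with rate a = Q/V + k = 0.181750 s⁻¹.
C_ss = Q C_in/(Q + kV) = 1.84059 mol/L; C(t) = C_ss + (C₀ − C_ss) e^(−a t).
C(12.62) = 1.84059 + (-1.84059)·e^(−0.181750·12.62) = 1.84059 + (-1.84059)·0.100894 = 1.65489 mol/L.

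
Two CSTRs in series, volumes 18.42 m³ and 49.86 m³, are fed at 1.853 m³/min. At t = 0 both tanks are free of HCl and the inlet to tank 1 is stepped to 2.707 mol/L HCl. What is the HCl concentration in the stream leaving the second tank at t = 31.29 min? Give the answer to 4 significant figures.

1.433 mol/L

Species balance on tank i: dCᵢ/dt = (Cᵢ₋₁ − Cᵢ)/τᵢ with τᵢ = Vᵢ/Q.
τ₁ = 18.42/1.853 = 9.94064 min; τ₂ = 49.86/1.853 = 26.9077 min.
Solving the cascade with C₁(0)=C₂(0)=0 gives C₂(t) = C_in[1 − (τ₁ e^(−t/τ₁) − τ₂ e^(−t/τ₂))/(τ₁ − τ₂)].
At t = 31.29: e^(−t/τ₁) = 0.0429514, e^(−t/τ₂) = 0.312590.
C₂ = 2.707·[1 − (9.94064·0.0429514 − 26.9077·0.312590)/(-16.9671)] = 2.707·0.529435 = 1.43318 mol/L.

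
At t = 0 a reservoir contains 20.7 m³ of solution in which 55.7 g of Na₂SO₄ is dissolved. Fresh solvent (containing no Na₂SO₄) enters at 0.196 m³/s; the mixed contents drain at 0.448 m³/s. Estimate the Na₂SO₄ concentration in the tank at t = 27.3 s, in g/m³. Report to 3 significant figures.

Total volume: dV/dt = Q_in − Q_out = -0.25200 m³/s, so V(t) = 20.7 − 0.25200 t and V(27.3) = 13.820 m³.
No Na₂SO₄ enters, so dm/dt = −Q_out · (m/V).
Separate: dm/m = −Q_out dt/V(t) ⇒ ln(m/m₀) = −(Q_out/(Q_in−Q_out)) ln(V/V₀).
m = m₀ (V₀/V)^(Q_out/(Q_in−Q_out)) = 55.7 × (20.7/13.820)^(-1.7778) = 27.161 g.
C = m/V = 27.161/13.820 = 1.9653 g/m³.

1.97 g/m³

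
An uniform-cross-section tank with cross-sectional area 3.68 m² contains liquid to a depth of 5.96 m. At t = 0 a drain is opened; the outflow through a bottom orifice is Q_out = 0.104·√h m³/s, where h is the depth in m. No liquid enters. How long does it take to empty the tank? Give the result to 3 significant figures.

173 s

Unsteady balance on liquid volume: A dh/dt = −0.104 √h.
Separate and integrate: 2(√h − √h₀) = −(0.104/A) t.
Tank is empty when √h = 0: t_empty = 2A√h₀/0.104.
t_empty = 2·3.68·√5.96/0.104 = 7.3600·2.4413/0.104 = 172.77 s.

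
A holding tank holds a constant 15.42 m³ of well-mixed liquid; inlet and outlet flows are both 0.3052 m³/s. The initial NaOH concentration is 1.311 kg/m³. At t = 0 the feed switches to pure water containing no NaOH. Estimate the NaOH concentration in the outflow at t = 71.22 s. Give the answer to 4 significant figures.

0.3202 kg/m³

Mass balance on the solute (V constant): V dC/dt = Q(C_in − C).
Time constant τ = V/Q = 15.42/0.3052 = 50.5242 s.
This is linear first-order; C(t) = C_in + (C₀ − C_in) e^(−t/τ).
C(71.22) = 0 + (1.311 − 0)·e^(−71.22/50.5242) = 0 + (1.31100)·0.244236 = 0.320193 kg/m³.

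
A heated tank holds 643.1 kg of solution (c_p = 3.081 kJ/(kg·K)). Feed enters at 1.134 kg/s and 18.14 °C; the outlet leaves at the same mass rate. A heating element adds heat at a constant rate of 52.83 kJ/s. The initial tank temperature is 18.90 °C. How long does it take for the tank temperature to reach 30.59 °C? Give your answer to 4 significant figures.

953.9 s

M c_p dT/dt = ṁ c_p (T_in − T) + Q̇.
τ = M/ṁ = 567.108 s; T_ss = T_in + Q̇/(ṁ c_p) = 33.2608 °C.
T(t) = T_ss + (T₀ − T_ss) e^(−t/τ). Set T = 30.59:
e^(−t/τ) = (30.59 − 33.2608)/(18.90 − 33.2608) = 0.185981
t = −567.108 · ln(0.185981) = 953.939 s.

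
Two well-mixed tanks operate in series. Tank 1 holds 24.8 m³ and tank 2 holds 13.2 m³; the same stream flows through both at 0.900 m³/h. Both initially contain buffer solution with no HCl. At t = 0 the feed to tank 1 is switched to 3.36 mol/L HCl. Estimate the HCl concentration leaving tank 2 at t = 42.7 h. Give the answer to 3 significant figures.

Species balance on tank i: dCᵢ/dt = (Cᵢ₋₁ − Cᵢ)/τᵢ with τᵢ = Vᵢ/Q.
τ₁ = 24.8/0.900 = 27.556 h; τ₂ = 13.2/0.900 = 14.667 h.
Tank 1: C₁ = C_in(1 − e^(−t/τ₁)). Tank 2 (τ₁ ≠ τ₂): C₂ = C_in[1 − (τ₁ e^(−t/τ₁) − τ₂ e^(−t/τ₂))/(τ₁ − τ₂)].
At t = 42.7: e^(−t/τ₁) = 0.21233, e^(−t/τ₂) = 0.054401.
C₂ = 3.36·[1 − (27.556·0.21233 − 14.667·0.054401)/(12.889)] = 3.36·0.60795 = 2.0427 mol/L.

2.04 mol/L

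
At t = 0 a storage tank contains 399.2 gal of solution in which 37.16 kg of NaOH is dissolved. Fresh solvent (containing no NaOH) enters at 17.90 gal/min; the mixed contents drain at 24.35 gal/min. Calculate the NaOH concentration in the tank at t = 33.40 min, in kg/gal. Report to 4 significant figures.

Total volume: dV/dt = Q_in − Q_out = -6.45000 gal/min, so V(t) = 399.2 − 6.45000 t and V(33.40) = 183.770 gal.
Solute balance: dm/dt = 0 − Q_out C = −Q_out m/V(t).
dm/m = −Q_out dt/(V₀ − 6.45000 t); integrating gives ln(m/m₀) = −(Q_out/(Q_in−Q_out)) ln(V/V₀).
m = m₀ (V₀/V)^(Q_out/(Q_in−Q_out)) = 37.16 × (399.2/183.770)^(-3.77519) = 1.98679 kg.
C = m/V = 1.98679/183.770 = 0.0108113 kg/gal.

0.01081 kg/gal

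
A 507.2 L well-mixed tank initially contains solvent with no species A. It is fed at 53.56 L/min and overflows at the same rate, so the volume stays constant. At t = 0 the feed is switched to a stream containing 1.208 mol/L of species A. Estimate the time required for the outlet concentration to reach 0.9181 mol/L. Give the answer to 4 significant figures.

Species balance: V dC/dt = Q(C_in − C) ⇒ τ = V/Q = 9.46975 min.
C(t) = C_in + (C₀ − C_in) e^(−t/τ). Set C = 0.9181 and solve for t:
e^(−t/τ) = (C − C_in)/(C₀ − C_in) = (0.9181 − 1.208)/(0 − 1.208) = 0.239983
t = −τ ln(…) = 9.46975 × 1.42719 = 13.5151 min.

13.52 min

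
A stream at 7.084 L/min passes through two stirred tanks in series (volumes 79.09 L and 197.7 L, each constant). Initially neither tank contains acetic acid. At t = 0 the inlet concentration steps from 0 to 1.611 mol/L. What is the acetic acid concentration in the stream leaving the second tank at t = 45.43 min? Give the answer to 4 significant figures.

Species balance on tank i: dCᵢ/dt = (Cᵢ₋₁ − Cᵢ)/τᵢ with τᵢ = Vᵢ/Q.
τ₁ = 79.09/7.084 = 11.1646 min; τ₂ = 197.7/7.084 = 27.9080 min.
Solving the cascade with C₁(0)=C₂(0)=0 gives C₂(t) = C_in[1 − (τ₁ e^(−t/τ₁) − τ₂ e^(−t/τ₂))/(τ₁ − τ₂)].
At t = 45.43: e^(−t/τ₁) = 0.0170925, e^(−t/τ₂) = 0.196351.
C₂ = 1.611·[1 − (11.1646·0.0170925 − 27.9080·0.196351)/(-16.7434)] = 1.611·0.684118 = 1.10211 mol/L.

1.102 mol/L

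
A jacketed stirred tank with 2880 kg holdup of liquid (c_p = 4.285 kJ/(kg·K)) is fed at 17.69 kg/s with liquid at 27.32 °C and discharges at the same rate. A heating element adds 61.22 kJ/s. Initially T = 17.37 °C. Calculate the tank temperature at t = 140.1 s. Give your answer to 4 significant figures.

M c_p dT/dt = ṁ c_p (T_in − T) + Q̇.
Rearrange: dT/dt = (T_ss − T)/τ with τ = M/ṁ = 162.804 s and T_ss = T_in + Q̇/(ṁ c_p) = 28.1276 °C.
This is linear first-order; T(t) = T_ss + (T₀ − T_ss) e^(−t/τ).
T(140.1) = 28.1276 + (-10.7576)·e^(−140.1/162.804) = 28.1276 + (-10.7576)·0.422932 = 23.5779 °C.

23.58 °C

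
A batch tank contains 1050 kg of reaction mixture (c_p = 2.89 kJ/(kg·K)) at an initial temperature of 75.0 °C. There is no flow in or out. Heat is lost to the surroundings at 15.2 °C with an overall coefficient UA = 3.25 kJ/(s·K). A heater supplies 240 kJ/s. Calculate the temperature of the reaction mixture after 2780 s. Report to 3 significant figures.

M c_p dT/dt = −UA(T − T_amb) + Q̇.
dT/dt = (T_ss − T)/τ with T_ss = T_amb + Q̇/UA = 15.2 + 240/3.25 = 89.046 °C, τ = M c_p/UA = 1050·2.89/3.25 = 933.69 s.
Integrating: T(t) = T_ss + (T₀ − T_ss) e^(−t/τ).
T(2780) = 89.046 + (-14.046)·0.050924 = 88.331 °C.

88.3 °C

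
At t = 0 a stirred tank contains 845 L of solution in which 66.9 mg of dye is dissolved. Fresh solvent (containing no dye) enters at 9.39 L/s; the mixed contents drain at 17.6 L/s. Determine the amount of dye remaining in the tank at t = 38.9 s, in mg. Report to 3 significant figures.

Let m(t) be the amount of dye. Volume: V(t) = V₀ + (Q_in − Q_out) t = 845 − 8.2100 t; V(38.9) = 525.63 L.
Solute balance: dm/dt = 0 − Q_out C = −Q_out m/V(t).
Separate: dm/m = −Q_out dt/V(t) ⇒ ln(m/m₀) = −(Q_out/(Q_in−Q_out)) ln(V/V₀).
m = m₀ (V₀/V)^(Q_out/(Q_in−Q_out)) = 66.9 × (845/525.63)^(-2.1437) = 24.179 mg.

24.2 mg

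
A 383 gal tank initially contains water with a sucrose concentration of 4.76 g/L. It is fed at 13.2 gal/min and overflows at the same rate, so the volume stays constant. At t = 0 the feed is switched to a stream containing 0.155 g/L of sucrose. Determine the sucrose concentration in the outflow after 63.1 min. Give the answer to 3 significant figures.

Unsteady species balance (constant V, well mixed): V dC/dt = Q(C_in − C).
Time constant τ = V/Q = 383/13.2 = 29.015 min.
C approaches C_in exponentially: C(t) = C_in + (C₀ − C_in) e^(−t/τ).
C(63.1) = 0.155 + (4.76 − 0.155)·e^(−63.1/29.015) = 0.155 + (4.6050)·0.11364 = 0.67831 g/L.

0.678 g/L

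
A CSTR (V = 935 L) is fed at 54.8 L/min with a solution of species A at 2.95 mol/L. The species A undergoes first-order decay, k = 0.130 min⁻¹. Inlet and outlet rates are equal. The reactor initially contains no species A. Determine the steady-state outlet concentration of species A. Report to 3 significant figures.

V dC/dt = Q(C_in − C) − k V C.
Steady state (dC/dt = 0): C_ss = Q C_in/(Q + kV) = C_in/(1 + kV/Q).
C_ss = 54.8·2.95/(54.8 + 0.130·935) = 161.66/176.35 = 0.91670 mol/L.

0.917 mol/L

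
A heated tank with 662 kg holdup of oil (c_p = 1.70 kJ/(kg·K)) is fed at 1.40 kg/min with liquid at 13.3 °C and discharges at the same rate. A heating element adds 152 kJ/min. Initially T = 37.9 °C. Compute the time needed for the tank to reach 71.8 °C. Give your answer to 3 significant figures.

First-law balance (no shaft work): M c_p dT/dt = ṁ c_p (T_in − T) + 152.
τ = M/ṁ = 472.86 min; T_ss = T_in + Q̇/(ṁ c_p) = 77.166 °C.
T(t) = T_ss + (T₀ − T_ss) e^(−t/τ). Set T = 71.8:
e^(−t/τ) = (71.8 − 77.166)/(37.9 − 77.166) = 0.13665
t = −472.86 · ln(0.13665) = 941.15 min.

941 min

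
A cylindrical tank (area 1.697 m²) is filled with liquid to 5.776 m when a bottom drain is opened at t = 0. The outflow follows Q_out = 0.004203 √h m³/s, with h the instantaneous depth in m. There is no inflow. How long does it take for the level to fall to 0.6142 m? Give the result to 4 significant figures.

With no inflow, A dh/dt = −0.004203 √h.
This is separable: 2 d(√h)/dt = −0.004203/A, so √h = √h₀ − (0.004203/(2A)) t.
t = 2A(√h₀ − √h)/0.004203 = 2·1.697·(√5.776 − √0.6142)/0.004203
  = 3.39400 × (2.40333 − 0.783709) / 0.004203 = 1307.87 s.

1308 s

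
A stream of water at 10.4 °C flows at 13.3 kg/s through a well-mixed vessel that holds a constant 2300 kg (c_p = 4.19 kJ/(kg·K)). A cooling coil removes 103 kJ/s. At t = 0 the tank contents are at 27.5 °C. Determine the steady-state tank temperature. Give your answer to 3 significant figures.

M c_p dT/dt = ṁ c_p (T_in − T) − Q̇.
At steady state dT/dt = 0 ⇒ T_ss = T_in − Q̇/(ṁ c_p) = 10.4 − 103/(13.3·4.19) = 8.5517 °C.

8.55 °C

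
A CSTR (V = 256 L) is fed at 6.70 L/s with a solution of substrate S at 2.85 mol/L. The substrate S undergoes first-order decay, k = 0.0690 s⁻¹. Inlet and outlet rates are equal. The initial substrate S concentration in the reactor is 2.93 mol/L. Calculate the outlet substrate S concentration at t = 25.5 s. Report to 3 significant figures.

Accumulation = in − out − consumed: V dC/dt = Q C_in − Q C − k V C.
This is linear with rate a = Q/V + k = 0.095172 s⁻¹.
C_ss = Q C_in/(Q + kV) = 0.78374 mol/L; C(t) = C_ss + (C₀ − C_ss) e^(−a t).
C(25.5) = 0.78374 + (2.1463)·e^(−0.095172·25.5) = 0.78374 + (2.1463)·0.088312 = 0.97328 mol/L.

0.973 mol/L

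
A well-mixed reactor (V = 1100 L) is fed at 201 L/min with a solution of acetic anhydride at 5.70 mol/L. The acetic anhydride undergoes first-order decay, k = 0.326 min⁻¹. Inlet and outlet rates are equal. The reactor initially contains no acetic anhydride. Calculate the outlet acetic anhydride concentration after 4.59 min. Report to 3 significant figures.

V dC/dt = Q(C_in − C) − k V C.
This is linear with rate a = Q/V + k = 0.50873 min⁻¹.
C_ss = Q C_in/(Q + kV) = 2.0474 mol/L; C(t) = C_ss + (C₀ − C_ss) e^(−a t).
C(4.59) = 2.0474 + (-2.0474)·e^(−0.50873·4.59) = 2.0474 + (-2.0474)·0.096805 = 1.8492 mol/L.

1.85 mol/L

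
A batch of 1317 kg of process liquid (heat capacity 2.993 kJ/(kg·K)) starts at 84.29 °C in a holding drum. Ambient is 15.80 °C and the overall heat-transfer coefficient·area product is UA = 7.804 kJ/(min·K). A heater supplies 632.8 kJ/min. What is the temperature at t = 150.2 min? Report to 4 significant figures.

87.53 °C

M c_p dT/dt = −UA(T − T_amb) + Q̇.
dT/dt = (T_ss − T)/τ with T_ss = T_amb + Q̇/UA = 15.80 + 632.8/7.804 = 96.8866 °C, τ = M c_p/UA = 1317·2.993/7.804 = 505.098 min.
Integrating: T(t) = T_ss + (T₀ − T_ss) e^(−t/τ).
T(150.2) = 96.8866 + (-12.5966)·0.742770 = 87.5302 °C.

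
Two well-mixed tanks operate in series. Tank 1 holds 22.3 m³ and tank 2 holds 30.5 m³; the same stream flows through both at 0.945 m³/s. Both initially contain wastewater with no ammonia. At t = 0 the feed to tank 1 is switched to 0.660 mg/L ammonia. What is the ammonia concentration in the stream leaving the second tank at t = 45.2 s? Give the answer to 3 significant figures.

0.319 mg/L

Time constants: τᵢ = Vᵢ/Q for each well-mixed tank.
τ₁ = 22.3/0.945 = 23.598 s; τ₂ = 30.5/0.945 = 32.275 s.
Solving the cascade with C₁(0)=C₂(0)=0 gives C₂(t) = C_in[1 − (τ₁ e^(−t/τ₁) − τ₂ e^(−t/τ₂))/(τ₁ − τ₂)].
At t = 45.2: e^(−t/τ₁) = 0.14728, e^(−t/τ₂) = 0.24648.
C₂ = 0.660·[1 − (23.598·0.14728 − 32.275·0.24648)/(-8.6772)] = 0.660·0.48373 = 0.31926 mg/L.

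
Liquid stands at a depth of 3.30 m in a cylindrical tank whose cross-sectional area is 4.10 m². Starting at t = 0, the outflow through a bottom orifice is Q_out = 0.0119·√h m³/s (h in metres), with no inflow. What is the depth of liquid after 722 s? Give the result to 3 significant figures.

A dh/dt = −Q_out = −0.0119 √h.
∫ h^(−1/2) dh = −(0.0119/A) ∫ dt, giving 2√h = 2√h₀ − (0.0119/A) t.
√h = √3.30 − 0.0119·722/(2·4.10) = 1.8166 − 1.0478 = 0.76881.
h = 0.76881² = 0.59107 m.

0.591 m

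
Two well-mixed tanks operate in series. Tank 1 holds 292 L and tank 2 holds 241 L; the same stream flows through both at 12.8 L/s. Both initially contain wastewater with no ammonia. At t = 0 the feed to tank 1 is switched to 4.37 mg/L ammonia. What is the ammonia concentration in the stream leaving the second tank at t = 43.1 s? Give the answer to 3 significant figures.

2.68 mg/L

Time constants: τᵢ = Vᵢ/Q for each well-mixed tank.
τ₁ = 292/12.8 = 22.812 s; τ₂ = 241/12.8 = 18.828 s.
Tank 1: C₁ = C_in(1 − e^(−t/τ₁)). Tank 2 (τ₁ ≠ τ₂): C₂ = C_in[1 − (τ₁ e^(−t/τ₁) − τ₂ e^(−t/τ₂))/(τ₁ − τ₂)].
At t = 43.1: e^(−t/τ₁) = 0.15118, e^(−t/τ₂) = 0.10135.
C₂ = 4.37·[1 − (22.812·0.15118 − 18.828·0.10135)/(3.9844)] = 4.37·0.61340 = 2.6805 mg/L.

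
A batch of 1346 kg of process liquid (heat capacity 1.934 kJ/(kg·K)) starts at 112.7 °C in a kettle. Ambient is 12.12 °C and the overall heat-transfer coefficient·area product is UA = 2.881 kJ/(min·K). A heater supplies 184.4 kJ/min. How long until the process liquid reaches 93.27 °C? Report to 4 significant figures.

Unsteady energy balance on the tank contents: M c_p dT/dt = −UA(T − T_amb) + Q̇.
τ = M c_p/UA = 903.563 min; T_ss = T_amb + Q̇/UA = 12.12 + 184.4/2.881 = 76.1256 °C.
T(t) = T_ss + (T₀ − T_ss)e^(−t/τ); set T = 93.27:
t = −τ ln[(T − T_ss)/(T₀ − T_ss)] = −903.563 · ln(0.468755) = 684.607 min.

684.6 min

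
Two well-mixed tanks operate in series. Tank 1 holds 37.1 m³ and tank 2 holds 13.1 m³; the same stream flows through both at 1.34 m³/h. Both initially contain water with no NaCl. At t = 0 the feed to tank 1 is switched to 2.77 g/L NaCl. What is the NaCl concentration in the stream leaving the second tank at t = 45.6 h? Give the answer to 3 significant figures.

Species balance on tank i: dCᵢ/dt = (Cᵢ₋₁ − Cᵢ)/τᵢ with τᵢ = Vᵢ/Q.
τ₁ = 37.1/1.34 = 27.687 h; τ₂ = 13.1/1.34 = 9.7761 h.
Solving the cascade with C₁(0)=C₂(0)=0 gives C₂(t) = C_in[1 − (τ₁ e^(−t/τ₁) − τ₂ e^(−t/τ₂))/(τ₁ − τ₂)].
At t = 45.6: e^(−t/τ₁) = 0.19263, e^(−t/τ₂) = 0.0094246.
C₂ = 2.77·[1 − (27.687·0.19263 − 9.7761·0.0094246)/(17.910)] = 2.77·0.70738 = 1.9594 g/L.

1.96 g/L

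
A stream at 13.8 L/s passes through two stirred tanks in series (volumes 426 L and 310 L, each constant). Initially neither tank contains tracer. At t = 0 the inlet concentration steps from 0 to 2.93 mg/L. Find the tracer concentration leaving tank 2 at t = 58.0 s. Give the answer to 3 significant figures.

Each tank obeys Vᵢ dCᵢ/dt = Q(Cᵢ₋₁ − Cᵢ), so τᵢ = Vᵢ/Q.
τ₁ = 426/13.8 = 30.870 s; τ₂ = 310/13.8 = 22.464 s.
Tank 1: C₁ = C_in(1 − e^(−t/τ₁)). Tank 2 (τ₁ ≠ τ₂): C₂ = C_in[1 − (τ₁ e^(−t/τ₁) − τ₂ e^(−t/τ₂))/(τ₁ − τ₂)].
At t = 58.0: e^(−t/τ₁) = 0.15276, e^(−t/τ₂) = 0.075627.
C₂ = 2.93·[1 − (30.870·0.15276 − 22.464·0.075627)/(8.4058)] = 2.93·0.64110 = 1.8784 mg/L.

1.88 mg/L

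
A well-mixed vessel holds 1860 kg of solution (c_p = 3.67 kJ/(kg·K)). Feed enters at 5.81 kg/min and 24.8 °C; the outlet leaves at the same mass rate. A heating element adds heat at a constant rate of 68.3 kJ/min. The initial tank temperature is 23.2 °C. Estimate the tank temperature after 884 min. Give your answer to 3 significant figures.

Heat balance on the well-mixed liquid: M c_p dT/dt = ṁ c_p (T_in − T) + 68.3.
τ = M/ṁ = 320.14 min; T_ss = T_in + Q̇/(ṁ c_p) = 24.8 + 68.3/(5.81·3.67) = 28.003 °C.
Solution: T(t) = T_ss + (T₀ − T_ss) e^(−t/τ).
T(884) = 28.003 + (-4.8032)·e^(−884/320.14) = 28.003 + (-4.8032)·0.063209 = 27.700 °C.

27.7 °C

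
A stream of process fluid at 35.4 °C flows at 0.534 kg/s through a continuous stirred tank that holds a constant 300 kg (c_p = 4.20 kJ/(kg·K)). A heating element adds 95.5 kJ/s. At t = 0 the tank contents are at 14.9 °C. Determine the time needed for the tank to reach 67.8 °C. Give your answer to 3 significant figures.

1020 s

M c_p dT/dt = ṁ c_p (T_in − T) + Q̇.
τ = M/ṁ = 561.80 s; T_ss = T_in + Q̇/(ṁ c_p) = 77.981 °C.
T(t) = T_ss + (T₀ − T_ss) e^(−t/τ). Set T = 67.8:
e^(−t/τ) = (67.8 − 77.981)/(14.9 − 77.981) = 0.16139
t = −561.80 · ln(0.16139) = 1024.7 s.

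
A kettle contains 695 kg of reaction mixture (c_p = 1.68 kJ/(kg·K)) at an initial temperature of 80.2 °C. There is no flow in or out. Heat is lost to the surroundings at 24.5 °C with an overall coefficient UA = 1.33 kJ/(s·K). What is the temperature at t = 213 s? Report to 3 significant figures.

Energy balance: M c_p dT/dt = −UA(T − T_amb).
dT/dt = (T_ss − T)/τ with T_ss = T_amb = 24.500 °C, τ = M c_p/UA = 695·1.68/1.33 = 877.89 s.
T approaches T_ss exponentially: T(t) = T_ss + (T₀ − T_ss) e^(−t/τ).
T(213) = 24.500 + (55.700)·0.78456 = 68.200 °C.

68.2 °C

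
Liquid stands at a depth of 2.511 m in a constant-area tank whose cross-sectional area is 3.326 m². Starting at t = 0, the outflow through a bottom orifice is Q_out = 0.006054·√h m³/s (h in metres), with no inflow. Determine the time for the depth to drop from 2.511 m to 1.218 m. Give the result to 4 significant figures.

528.5 s

With no inflow, A dh/dt = −0.006054 √h.
Separate and integrate: 2(√h − √h₀) = −(0.006054/A) t.
t = 2A(√h₀ − √h)/0.006054 = 2·3.326·(√2.511 − √1.218)/0.006054
  = 6.65200 × (1.58461 − 1.10363) / 0.006054 = 528.494 s.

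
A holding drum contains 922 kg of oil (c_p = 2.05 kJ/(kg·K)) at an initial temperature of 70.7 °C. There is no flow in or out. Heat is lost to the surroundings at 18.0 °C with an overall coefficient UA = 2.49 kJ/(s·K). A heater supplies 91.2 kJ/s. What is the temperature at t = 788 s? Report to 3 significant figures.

Lumped-capacitance energy balance: M c_p dT/dt = UA(T_amb − T) + Q̇.
dT/dt = (T_ss − T)/τ with T_ss = T_amb + Q̇/UA = 18.0 + 91.2/2.49 = 54.627 °C, τ = M c_p/UA = 922·2.05/2.49 = 759.08 s.
This is linear first-order; T(t) = T_ss + (T₀ − T_ss) e^(−t/τ).
T(788) = 54.627 + (16.073)·0.35413 = 60.319 °C.

60.3 °C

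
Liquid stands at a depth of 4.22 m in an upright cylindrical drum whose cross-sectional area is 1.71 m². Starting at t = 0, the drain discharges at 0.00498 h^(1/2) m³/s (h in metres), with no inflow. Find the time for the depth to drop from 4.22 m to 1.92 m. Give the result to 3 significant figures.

A dh/dt = −Q_out = −0.00498 √h.
Separate and integrate: 2(√h − √h₀) = −(0.00498/A) t.
t = 2A(√h₀ − √h)/0.00498 = 2·1.71·(√4.22 − √1.92)/0.00498
  = 3.4200 × (2.0543 − 1.3856) / 0.00498 = 459.17 s.

459 s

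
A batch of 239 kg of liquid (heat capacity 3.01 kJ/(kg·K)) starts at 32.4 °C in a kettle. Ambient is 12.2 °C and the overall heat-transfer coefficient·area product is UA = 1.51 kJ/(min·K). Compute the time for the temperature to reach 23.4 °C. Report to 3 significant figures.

Lumped-capacitance energy balance: M c_p dT/dt = UA(T_amb − T).
τ = M c_p/UA = 476.42 min; T_ss = T_amb = 12.200 °C.
T(t) = T_ss + (T₀ − T_ss)e^(−t/τ); set T = 23.4:
t = −τ ln[(T − T_ss)/(T₀ − T_ss)] = −476.42 · ln(0.55446) = 280.98 min.

281 min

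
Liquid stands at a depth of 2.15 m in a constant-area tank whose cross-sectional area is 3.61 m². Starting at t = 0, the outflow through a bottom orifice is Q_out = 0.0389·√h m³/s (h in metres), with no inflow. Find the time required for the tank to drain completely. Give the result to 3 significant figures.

Mass balance (ρ constant): A dh/dt = −0.0389 √h.
∫ h^(−1/2) dh = −(0.0389/A) ∫ dt, giving 2√h = 2√h₀ − (0.0389/A) t.
Set h = 0: 2√h₀ = (0.0389/A) t_empty ⇒ t_empty = 2A√h₀/0.0389.
t_empty = 2·3.61·√2.15/0.0389 = 7.2200·1.4663/0.0389 = 272.15 s.

272 s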